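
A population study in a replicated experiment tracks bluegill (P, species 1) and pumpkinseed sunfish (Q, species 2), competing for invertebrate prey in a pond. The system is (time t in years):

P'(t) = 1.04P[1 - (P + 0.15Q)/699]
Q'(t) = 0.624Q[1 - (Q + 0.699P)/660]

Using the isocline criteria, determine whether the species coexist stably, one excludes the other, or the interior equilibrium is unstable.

Compare the nullcline intercepts: K1/α12 = 699/0.15 = 4660 > K2 = 660; K2/α21 = 660/0.699 = 944 > K1 = 699.
Since both inequalities hold, each species can invade when rare, so the interior equilibrium is stable.

stable coexistence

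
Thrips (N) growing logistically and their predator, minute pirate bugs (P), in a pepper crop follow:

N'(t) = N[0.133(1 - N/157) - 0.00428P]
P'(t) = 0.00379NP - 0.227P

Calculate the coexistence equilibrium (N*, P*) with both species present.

From dP/dt = 0 with P > 0: 0.00379N* = 0.227, so N* = 59.9.
Substitute into dN/dt = 0: 0.133(1 - 59.9/157) = 0.00428P*.
The bracket is 0.619, giving P* = 0.0823/0.00428 = 19.2.

N* ≈ 59.9, P* ≈ 19.2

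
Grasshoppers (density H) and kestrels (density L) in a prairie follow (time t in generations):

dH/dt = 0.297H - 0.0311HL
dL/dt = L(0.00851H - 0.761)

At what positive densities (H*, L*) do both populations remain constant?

H* ≈ 89.4, L* ≈ 9.55

Set dL/dt = 0 with L > 0: 0.00851H - 0.761 = 0, so H* = 0.761/0.00851 = 89.4.
Set dH/dt = 0 with H > 0: 0.297 - 0.0311L = 0, so L* = 0.297/0.0311 = 9.55.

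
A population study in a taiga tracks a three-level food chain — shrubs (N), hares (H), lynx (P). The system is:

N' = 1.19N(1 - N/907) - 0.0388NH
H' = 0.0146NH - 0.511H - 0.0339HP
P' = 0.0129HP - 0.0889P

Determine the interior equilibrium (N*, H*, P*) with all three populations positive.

From dP/dt = 0: 0.0129H* = 0.0889, so H* = 6.89.
From dN/dt = 0: 1.19(1 - N*/907) = 0.0388·6.89, giving N* = 907·(1 - 0.225) = 703.
From dH/dt = 0: 0.0146·703 - 0.511 = 0.0339P*, so P* = 9.76/0.0339 = 288.

N* ≈ 703, H* ≈ 6.89, P* ≈ 288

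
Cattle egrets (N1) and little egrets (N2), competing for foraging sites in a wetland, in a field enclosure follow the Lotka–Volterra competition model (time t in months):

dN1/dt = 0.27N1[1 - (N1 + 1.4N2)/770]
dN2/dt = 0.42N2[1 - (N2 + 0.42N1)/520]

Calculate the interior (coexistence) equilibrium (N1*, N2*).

N1* ≈ 102, N2* ≈ 477

Setting both brackets to zero gives the nullclines N1 + 1.4N2 = 770 and 0.42N1 + N2 = 520.
Substituting N2 = 520 - 0.42N1 into the first: N1(1 - 1.4·0.42) = 770 - 1.4·520.
So N1* = 42/0.412 = 102, and then N2* = 520 - 0.42·102 = 477.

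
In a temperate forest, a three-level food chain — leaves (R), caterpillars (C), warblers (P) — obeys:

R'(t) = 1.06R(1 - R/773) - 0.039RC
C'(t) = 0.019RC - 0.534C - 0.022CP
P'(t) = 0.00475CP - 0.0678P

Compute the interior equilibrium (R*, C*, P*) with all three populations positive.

From dP/dt = 0: 0.00475C* = 0.0678, so C* = 14.3.
From dR/dt = 0: 1.06(1 - R*/773) = 0.039·14.3, giving R* = 773·(1 - 0.525) = 367.
From dC/dt = 0: 0.019·367 - 0.534 = 0.022P*, so P* = 6.44/0.022 = 293.

R* ≈ 367, C* ≈ 14.3, P* ≈ 293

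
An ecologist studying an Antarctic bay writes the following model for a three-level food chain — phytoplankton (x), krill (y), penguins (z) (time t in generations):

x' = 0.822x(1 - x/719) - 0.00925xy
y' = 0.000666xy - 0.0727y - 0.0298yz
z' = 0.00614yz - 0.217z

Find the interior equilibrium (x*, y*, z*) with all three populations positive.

x* ≈ 433, y* ≈ 35.3, z* ≈ 7.24

From dz/dt = 0: 0.00614y* = 0.217, so y* = 35.3.
From dx/dt = 0: 0.822(1 - x*/719) = 0.00925·35.3, giving x* = 719·(1 - 0.398) = 433.
From dy/dt = 0: 0.000666·433 - 0.0727 = 0.0298z*, so z* = 0.216/0.0298 = 7.24.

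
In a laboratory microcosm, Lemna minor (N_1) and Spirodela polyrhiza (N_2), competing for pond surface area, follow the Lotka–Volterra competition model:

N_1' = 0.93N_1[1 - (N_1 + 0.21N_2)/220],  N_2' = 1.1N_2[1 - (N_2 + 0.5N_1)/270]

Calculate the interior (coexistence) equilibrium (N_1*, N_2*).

N_1* ≈ 182, N_2* ≈ 179

Setting both brackets to zero gives the nullclines N_1 + 0.21N_2 = 220 and 0.5N_1 + N_2 = 270.
Substituting N_2 = 270 - 0.5N_1 into the first: N_1(1 - 0.21·0.5) = 220 - 0.21·270.
So N_1* = 163/0.895 = 182, and then N_2* = 270 - 0.5·182 = 179.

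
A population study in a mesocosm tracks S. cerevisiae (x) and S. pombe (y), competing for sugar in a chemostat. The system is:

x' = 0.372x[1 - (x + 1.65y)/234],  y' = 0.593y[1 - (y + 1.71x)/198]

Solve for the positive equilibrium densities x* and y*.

x* ≈ 50.9, y* ≈ 111

Setting both brackets to zero gives the nullclines x + 1.65y = 234 and 1.71x + y = 198.
Substituting y = 198 - 1.71x into the first: x(1 - 1.65·1.71) = 234 - 1.65·198.
So x* = -92.7/-1.82 = 50.9, and then y* = 198 - 1.71·50.9 = 111.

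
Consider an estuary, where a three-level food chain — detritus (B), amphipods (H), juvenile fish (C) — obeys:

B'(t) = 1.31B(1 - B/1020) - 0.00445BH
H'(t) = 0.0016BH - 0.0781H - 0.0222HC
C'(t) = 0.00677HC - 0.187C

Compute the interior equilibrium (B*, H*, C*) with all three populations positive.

From dC/dt = 0: 0.00677H* = 0.187, so H* = 27.6.
From dB/dt = 0: 1.31(1 - B*/1020) = 0.00445·27.6, giving B* = 1020·(1 - 0.0938) = 924.
From dH/dt = 0: 0.0016·924 - 0.0781 = 0.0222C*, so C* = 1.4/0.0222 = 63.1.

B* ≈ 924, H* ≈ 27.6, C* ≈ 63.1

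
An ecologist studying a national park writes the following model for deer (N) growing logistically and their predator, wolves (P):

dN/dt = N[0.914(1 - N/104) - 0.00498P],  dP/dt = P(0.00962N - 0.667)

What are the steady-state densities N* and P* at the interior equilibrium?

N* ≈ 69.3, P* ≈ 61.2

From dP/dt = 0 with P > 0: 0.00962N* = 0.667, so N* = 69.3.
Substitute into dN/dt = 0: 0.914(1 - 69.3/104) = 0.00498P*.
The bracket is 0.333, giving P* = 0.305/0.00498 = 61.2.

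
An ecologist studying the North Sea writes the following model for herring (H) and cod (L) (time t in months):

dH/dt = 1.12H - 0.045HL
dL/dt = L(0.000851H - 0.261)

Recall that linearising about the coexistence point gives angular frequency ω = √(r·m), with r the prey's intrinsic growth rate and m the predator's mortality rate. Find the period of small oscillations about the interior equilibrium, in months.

T ≈ 11.6 months

Here r = 1.12 and m = 0.261, so r·m = 0.292.
ω = √0.292 = 0.541 per month, hence T = 2π/ω ≈ 11.6 months.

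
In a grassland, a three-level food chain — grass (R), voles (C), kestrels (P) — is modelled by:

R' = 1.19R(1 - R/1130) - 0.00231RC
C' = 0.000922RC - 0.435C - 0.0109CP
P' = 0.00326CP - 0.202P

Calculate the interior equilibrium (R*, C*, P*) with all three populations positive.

R* ≈ 994, C* ≈ 62, P* ≈ 44.2

From dP/dt = 0: 0.00326C* = 0.202, so C* = 62.
From dR/dt = 0: 1.19(1 - R*/1130) = 0.00231·62, giving R* = 1130·(1 - 0.12) = 994.
From dC/dt = 0: 0.000922·994 - 0.435 = 0.0109P*, so P* = 0.482/0.0109 = 44.2.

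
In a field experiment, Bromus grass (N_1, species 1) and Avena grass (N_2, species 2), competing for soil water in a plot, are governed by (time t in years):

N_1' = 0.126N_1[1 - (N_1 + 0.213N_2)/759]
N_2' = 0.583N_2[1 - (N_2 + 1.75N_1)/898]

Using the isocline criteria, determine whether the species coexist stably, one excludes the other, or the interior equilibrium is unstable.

Compare the nullcline intercepts: K1/α12 = 759/0.213 = 3560 > K2 = 898; K2/α21 = 898/1.75 = 513 < K1 = 759.
Since the inequalities point opposite ways, species 1 can invade but species 2 cannot.

species 1 excludes species 2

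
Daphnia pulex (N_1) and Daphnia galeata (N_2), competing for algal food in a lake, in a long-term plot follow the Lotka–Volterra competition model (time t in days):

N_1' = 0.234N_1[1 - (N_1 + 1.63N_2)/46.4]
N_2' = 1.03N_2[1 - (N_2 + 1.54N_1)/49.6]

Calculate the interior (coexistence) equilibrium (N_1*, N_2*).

N_1* ≈ 22.8, N_2* ≈ 14.5

Setting both brackets to zero gives the nullclines N_1 + 1.63N_2 = 46.4 and 1.54N_1 + N_2 = 49.6.
Substituting N_2 = 49.6 - 1.54N_1 into the first: N_1(1 - 1.63·1.54) = 46.4 - 1.63·49.6.
So N_1* = -34.4/-1.51 = 22.8, and then N_2* = 49.6 - 1.54·22.8 = 14.5.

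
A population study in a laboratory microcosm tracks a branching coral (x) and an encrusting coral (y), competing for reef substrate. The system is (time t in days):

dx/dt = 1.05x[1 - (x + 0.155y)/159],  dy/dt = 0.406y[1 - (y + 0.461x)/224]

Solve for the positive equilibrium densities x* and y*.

x* ≈ 134, y* ≈ 162

Setting both brackets to zero gives the nullclines x + 0.155y = 159 and 0.461x + y = 224.
Substituting y = 224 - 0.461x into the first: x(1 - 0.155·0.461) = 159 - 0.155·224.
So x* = 124/0.929 = 134, and then y* = 224 - 0.461·134 = 162.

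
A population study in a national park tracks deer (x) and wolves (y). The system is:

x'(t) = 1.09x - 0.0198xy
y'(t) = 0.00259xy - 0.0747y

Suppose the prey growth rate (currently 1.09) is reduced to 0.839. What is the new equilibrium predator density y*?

y* ≈ 42.4

At the interior fixed point, setting dx/dt = 0 with x > 0 fixes y* = (prey growth rate)/(xy coefficient) — independent of the other coefficients.
With the change, y* = 0.839/0.0198 = 42.4; it falls from 55.1.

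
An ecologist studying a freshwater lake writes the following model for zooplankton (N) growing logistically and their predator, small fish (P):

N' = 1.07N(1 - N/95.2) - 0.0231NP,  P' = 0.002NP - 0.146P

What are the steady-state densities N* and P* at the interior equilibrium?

From dP/dt = 0 with P > 0: 0.002N* = 0.146, so N* = 73.
Substitute into dN/dt = 0: 1.07(1 - 73/95.2) = 0.0231P*.
The bracket is 0.233, giving P* = 0.25/0.0231 = 10.8.

N* ≈ 73, P* ≈ 10.8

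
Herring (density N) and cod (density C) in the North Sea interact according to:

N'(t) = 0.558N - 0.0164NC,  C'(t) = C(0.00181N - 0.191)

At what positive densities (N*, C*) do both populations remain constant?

Set dC/dt = 0 with C > 0: 0.00181N - 0.191 = 0, so N* = 0.191/0.00181 = 106.
Set dN/dt = 0 with N > 0: 0.558 - 0.0164C = 0, so C* = 0.558/0.0164 = 34.

N* ≈ 106, C* ≈ 34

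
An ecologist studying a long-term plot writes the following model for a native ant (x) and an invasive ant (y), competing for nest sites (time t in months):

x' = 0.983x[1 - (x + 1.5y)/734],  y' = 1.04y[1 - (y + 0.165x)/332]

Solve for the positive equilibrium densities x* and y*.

Setting both brackets to zero gives the nullclines x + 1.5y = 734 and 0.165x + y = 332.
Substituting y = 332 - 0.165x into the first: x(1 - 1.5·0.165) = 734 - 1.5·332.
So x* = 236/0.752 = 314, and then y* = 332 - 0.165·314 = 280.

x* ≈ 314, y* ≈ 280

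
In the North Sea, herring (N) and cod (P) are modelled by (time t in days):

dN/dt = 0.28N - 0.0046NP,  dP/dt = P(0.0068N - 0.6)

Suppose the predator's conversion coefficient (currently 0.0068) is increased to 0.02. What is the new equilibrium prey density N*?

N* ≈ 30

At the interior fixed point, setting dP/dt = 0 with P > 0 fixes N* = (predator death rate)/(NP coefficient) — independent of the other coefficients.
With the change, N* = 0.6/0.02 = 30; it falls from 88.2.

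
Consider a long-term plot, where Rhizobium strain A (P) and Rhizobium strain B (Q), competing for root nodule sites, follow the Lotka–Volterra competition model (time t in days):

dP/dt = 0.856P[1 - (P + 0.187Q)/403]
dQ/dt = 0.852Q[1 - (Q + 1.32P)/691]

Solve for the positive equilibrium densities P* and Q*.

P* ≈ 364, Q* ≈ 211

Setting both brackets to zero gives the nullclines P + 0.187Q = 403 and 1.32P + Q = 691.
Substituting Q = 691 - 1.32P into the first: P(1 - 0.187·1.32) = 403 - 0.187·691.
So P* = 274/0.753 = 364, and then Q* = 691 - 1.32·364 = 211.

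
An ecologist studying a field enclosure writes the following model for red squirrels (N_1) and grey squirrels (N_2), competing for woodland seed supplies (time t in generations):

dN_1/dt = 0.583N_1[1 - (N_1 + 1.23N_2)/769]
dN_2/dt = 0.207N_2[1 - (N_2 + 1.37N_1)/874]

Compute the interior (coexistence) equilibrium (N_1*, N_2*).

N_1* ≈ 447, N_2* ≈ 262

Setting both brackets to zero gives the nullclines N_1 + 1.23N_2 = 769 and 1.37N_1 + N_2 = 874.
Substituting N_2 = 874 - 1.37N_1 into the first: N_1(1 - 1.23·1.37) = 769 - 1.23·874.
So N_1* = -306/-0.685 = 447, and then N_2* = 874 - 1.37·447 = 262.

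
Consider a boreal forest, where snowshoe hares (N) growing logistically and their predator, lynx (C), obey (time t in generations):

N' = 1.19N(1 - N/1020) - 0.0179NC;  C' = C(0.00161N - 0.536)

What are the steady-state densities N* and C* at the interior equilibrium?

N* ≈ 333, C* ≈ 44.8

From dC/dt = 0 with C > 0: 0.00161N* = 0.536, so N* = 333.
Substitute into dN/dt = 0: 1.19(1 - 333/1020) = 0.0179C*.
The bracket is 0.674, giving C* = 0.802/0.0179 = 44.8.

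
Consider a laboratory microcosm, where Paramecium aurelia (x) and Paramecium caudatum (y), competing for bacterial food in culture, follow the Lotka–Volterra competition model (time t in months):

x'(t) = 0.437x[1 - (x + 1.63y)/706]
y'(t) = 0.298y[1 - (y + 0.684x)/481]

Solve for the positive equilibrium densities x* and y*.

x* ≈ 679, y* ≈ 16.6

Setting both brackets to zero gives the nullclines x + 1.63y = 706 and 0.684x + y = 481.
Substituting y = 481 - 0.684x into the first: x(1 - 1.63·0.684) = 706 - 1.63·481.
So x* = -78/-0.115 = 679, and then y* = 481 - 0.684·679 = 16.6.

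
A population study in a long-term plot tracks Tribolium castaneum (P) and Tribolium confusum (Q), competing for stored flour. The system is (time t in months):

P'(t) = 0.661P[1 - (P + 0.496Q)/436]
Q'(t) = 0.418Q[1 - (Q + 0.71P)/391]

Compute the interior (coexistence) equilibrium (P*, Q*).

P* ≈ 374, Q* ≈ 126

Setting both brackets to zero gives the nullclines P + 0.496Q = 436 and 0.71P + Q = 391.
Substituting Q = 391 - 0.71P into the first: P(1 - 0.496·0.71) = 436 - 0.496·391.
So P* = 242/0.648 = 374, and then Q* = 391 - 0.71·374 = 126.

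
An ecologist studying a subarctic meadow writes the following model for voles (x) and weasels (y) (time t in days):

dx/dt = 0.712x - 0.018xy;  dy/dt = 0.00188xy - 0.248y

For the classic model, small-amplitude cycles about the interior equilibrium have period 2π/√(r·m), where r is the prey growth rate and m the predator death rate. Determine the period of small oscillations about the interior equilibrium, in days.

T ≈ 15 days

Here r = 0.712 and m = 0.248, so r·m = 0.177.
ω = √0.177 = 0.42 per day, hence T = 2π/ω ≈ 15 days.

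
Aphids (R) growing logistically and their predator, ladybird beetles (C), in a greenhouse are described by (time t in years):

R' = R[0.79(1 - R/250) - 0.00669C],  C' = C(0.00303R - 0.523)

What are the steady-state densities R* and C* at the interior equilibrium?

R* ≈ 173, C* ≈ 36.6

From dC/dt = 0 with C > 0: 0.00303R* = 0.523, so R* = 173.
Substitute into dR/dt = 0: 0.79(1 - 173/250) = 0.00669C*.
The bracket is 0.31, giving C* = 0.245/0.00669 = 36.6.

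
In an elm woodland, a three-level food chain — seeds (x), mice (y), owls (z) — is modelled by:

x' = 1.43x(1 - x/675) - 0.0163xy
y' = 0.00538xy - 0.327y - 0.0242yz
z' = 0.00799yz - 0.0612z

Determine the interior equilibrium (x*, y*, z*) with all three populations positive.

x* ≈ 616, y* ≈ 7.66, z* ≈ 123

From dz/dt = 0: 0.00799y* = 0.0612, so y* = 7.66.
From dx/dt = 0: 1.43(1 - x*/675) = 0.0163·7.66, giving x* = 675·(1 - 0.0873) = 616.
From dy/dt = 0: 0.00538·616 - 0.327 = 0.0242z*, so z* = 2.99/0.0242 = 123.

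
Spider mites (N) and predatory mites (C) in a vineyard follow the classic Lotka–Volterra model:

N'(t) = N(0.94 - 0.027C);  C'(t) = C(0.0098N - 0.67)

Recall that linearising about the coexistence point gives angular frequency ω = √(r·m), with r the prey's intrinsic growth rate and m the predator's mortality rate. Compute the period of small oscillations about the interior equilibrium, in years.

T ≈ 7.92 years

Here r = 0.94 and m = 0.67, so r·m = 0.63.
ω = √0.63 = 0.794 per year, hence T = 2π/ω ≈ 7.92 years.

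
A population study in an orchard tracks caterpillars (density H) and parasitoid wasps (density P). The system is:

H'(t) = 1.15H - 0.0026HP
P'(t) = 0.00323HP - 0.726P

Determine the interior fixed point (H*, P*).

H* ≈ 225, P* ≈ 442

Set dP/dt = 0 with P > 0: 0.00323H - 0.726 = 0, so H* = 0.726/0.00323 = 225.
Set dH/dt = 0 with H > 0: 1.15 - 0.0026P = 0, so P* = 1.15/0.0026 = 442.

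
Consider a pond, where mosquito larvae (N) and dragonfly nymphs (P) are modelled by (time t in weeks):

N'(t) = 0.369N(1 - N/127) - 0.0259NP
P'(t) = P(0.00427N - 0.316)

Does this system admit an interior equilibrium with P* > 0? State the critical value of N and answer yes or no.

Threshold N = 74; K > 74, so yes, the predator persists.

The predator equation gives dP/dt > 0 only when N > 0.316/0.00427 = 74.
Without the predator, N → K = 127. Since 127 > 74, the predator can invade and persist.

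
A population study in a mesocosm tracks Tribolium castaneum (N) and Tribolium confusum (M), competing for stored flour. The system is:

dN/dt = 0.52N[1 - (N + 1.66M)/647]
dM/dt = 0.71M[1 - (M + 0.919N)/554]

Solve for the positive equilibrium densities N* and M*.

Setting both brackets to zero gives the nullclines N + 1.66M = 647 and 0.919N + M = 554.
Substituting M = 554 - 0.919N into the first: N(1 - 1.66·0.919) = 647 - 1.66·554.
So N* = -273/-0.526 = 519, and then M* = 554 - 0.919·519 = 77.2.

N* ≈ 519, M* ≈ 77.2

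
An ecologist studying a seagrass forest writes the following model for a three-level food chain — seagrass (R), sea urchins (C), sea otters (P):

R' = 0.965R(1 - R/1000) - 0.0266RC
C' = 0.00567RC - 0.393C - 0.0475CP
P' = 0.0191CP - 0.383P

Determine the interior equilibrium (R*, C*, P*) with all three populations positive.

R* ≈ 447, C* ≈ 20.1, P* ≈ 45.1

From dP/dt = 0: 0.0191C* = 0.383, so C* = 20.1.
From dR/dt = 0: 0.965(1 - R*/1000) = 0.0266·20.1, giving R* = 1000·(1 - 0.553) = 447.
From dC/dt = 0: 0.00567·447 - 0.393 = 0.0475P*, so P* = 2.14/0.0475 = 45.1.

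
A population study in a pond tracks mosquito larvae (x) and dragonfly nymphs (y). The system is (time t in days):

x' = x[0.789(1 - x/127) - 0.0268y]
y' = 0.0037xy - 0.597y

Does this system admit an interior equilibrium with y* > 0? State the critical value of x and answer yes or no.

Threshold x = 161; K < 161, so no, the predator goes extinct.

The predator equation gives dy/dt > 0 only when x > 0.597/0.0037 = 161.
Without the predator, x → K = 127. Since 127 < 161, the predator cannot invade.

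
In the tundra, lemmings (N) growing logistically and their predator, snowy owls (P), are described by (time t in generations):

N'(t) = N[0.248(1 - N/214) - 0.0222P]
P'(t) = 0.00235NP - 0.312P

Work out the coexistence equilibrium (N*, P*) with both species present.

N* ≈ 133, P* ≈ 4.24

From dP/dt = 0 with P > 0: 0.00235N* = 0.312, so N* = 133.
Substitute into dN/dt = 0: 0.248(1 - 133/214) = 0.0222P*.
The bracket is 0.38, giving P* = 0.0941/0.0222 = 4.24.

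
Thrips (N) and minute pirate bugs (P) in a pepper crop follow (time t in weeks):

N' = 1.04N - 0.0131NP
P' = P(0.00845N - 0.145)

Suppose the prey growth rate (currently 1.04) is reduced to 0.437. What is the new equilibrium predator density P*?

P* ≈ 33.4

At the interior fixed point, setting dN/dt = 0 with N > 0 fixes P* = (prey growth rate)/(NP coefficient) — independent of the other coefficients.
With the change, P* = 0.437/0.0131 = 33.4; it falls from 79.4.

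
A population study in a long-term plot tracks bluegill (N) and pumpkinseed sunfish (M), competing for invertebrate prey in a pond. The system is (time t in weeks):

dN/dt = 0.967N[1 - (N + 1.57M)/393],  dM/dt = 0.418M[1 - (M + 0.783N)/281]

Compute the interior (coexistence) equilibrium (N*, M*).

N* ≈ 210, M* ≈ 117

Setting both brackets to zero gives the nullclines N + 1.57M = 393 and 0.783N + M = 281.
Substituting M = 281 - 0.783N into the first: N(1 - 1.57·0.783) = 393 - 1.57·281.
So N* = -48.2/-0.229 = 210, and then M* = 281 - 0.783·210 = 117.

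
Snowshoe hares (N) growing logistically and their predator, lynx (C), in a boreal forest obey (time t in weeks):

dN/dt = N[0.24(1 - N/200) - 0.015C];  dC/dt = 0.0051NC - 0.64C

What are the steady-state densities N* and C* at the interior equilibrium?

From dC/dt = 0 with C > 0: 0.0051N* = 0.64, so N* = 125.
Substitute into dN/dt = 0: 0.24(1 - 125/200) = 0.015C*.
The bracket is 0.373, giving C* = 0.0894/0.015 = 5.96.

N* ≈ 125, C* ≈ 5.96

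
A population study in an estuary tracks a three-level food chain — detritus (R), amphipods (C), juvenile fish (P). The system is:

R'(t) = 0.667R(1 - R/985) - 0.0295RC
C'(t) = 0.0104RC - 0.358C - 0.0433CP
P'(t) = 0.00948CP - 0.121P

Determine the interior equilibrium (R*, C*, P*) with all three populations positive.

R* ≈ 429, C* ≈ 12.8, P* ≈ 94.8

From dP/dt = 0: 0.00948C* = 0.121, so C* = 12.8.
From dR/dt = 0: 0.667(1 - R*/985) = 0.0295·12.8, giving R* = 985·(1 - 0.565) = 429.
From dC/dt = 0: 0.0104·429 - 0.358 = 0.0433P*, so P* = 4.1/0.0433 = 94.8.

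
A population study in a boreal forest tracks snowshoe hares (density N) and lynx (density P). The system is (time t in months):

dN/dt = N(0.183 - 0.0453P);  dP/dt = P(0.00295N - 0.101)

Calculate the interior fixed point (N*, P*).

N* ≈ 34.2, P* ≈ 4.04

Set dP/dt = 0 with P > 0: 0.00295N - 0.101 = 0, so N* = 0.101/0.00295 = 34.2.
Set dN/dt = 0 with N > 0: 0.183 - 0.0453P = 0, so P* = 0.183/0.0453 = 4.04.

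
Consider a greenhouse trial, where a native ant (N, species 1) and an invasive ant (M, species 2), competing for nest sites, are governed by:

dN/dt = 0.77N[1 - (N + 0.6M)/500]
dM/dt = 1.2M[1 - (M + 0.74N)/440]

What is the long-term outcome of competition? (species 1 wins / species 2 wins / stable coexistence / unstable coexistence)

Compare the nullcline intercepts: K1/α12 = 500/0.6 = 833 > K2 = 440; K2/α21 = 440/0.74 = 595 > K1 = 500.
Since both inequalities hold, each species can invade when rare, so the interior equilibrium is stable.

stable coexistence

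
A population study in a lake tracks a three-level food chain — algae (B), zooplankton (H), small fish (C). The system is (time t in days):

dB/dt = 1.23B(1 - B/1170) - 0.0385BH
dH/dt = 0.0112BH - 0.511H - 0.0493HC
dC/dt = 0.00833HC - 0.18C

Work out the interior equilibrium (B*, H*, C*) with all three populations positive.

From dC/dt = 0: 0.00833H* = 0.18, so H* = 21.6.
From dB/dt = 0: 1.23(1 - B*/1170) = 0.0385·21.6, giving B* = 1170·(1 - 0.676) = 379.
From dH/dt = 0: 0.0112·379 - 0.511 = 0.0493C*, so C* = 3.73/0.0493 = 75.7.

B* ≈ 379, H* ≈ 21.6, C* ≈ 75.7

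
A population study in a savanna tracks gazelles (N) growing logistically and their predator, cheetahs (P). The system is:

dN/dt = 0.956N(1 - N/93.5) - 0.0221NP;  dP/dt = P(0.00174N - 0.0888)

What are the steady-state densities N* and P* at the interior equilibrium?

N* ≈ 51, P* ≈ 19.6

From dP/dt = 0 with P > 0: 0.00174N* = 0.0888, so N* = 51.
Substitute into dN/dt = 0: 0.956(1 - 51/93.5) = 0.0221P*.
The bracket is 0.454, giving P* = 0.434/0.0221 = 19.6.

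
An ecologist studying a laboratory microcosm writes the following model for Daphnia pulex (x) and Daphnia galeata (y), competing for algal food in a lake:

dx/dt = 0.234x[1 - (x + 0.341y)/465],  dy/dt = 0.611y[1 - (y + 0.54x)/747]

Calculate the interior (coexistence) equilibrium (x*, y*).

x* ≈ 258, y* ≈ 608

Setting both brackets to zero gives the nullclines x + 0.341y = 465 and 0.54x + y = 747.
Substituting y = 747 - 0.54x into the first: x(1 - 0.341·0.54) = 465 - 0.341·747.
So x* = 210/0.816 = 258, and then y* = 747 - 0.54·258 = 608.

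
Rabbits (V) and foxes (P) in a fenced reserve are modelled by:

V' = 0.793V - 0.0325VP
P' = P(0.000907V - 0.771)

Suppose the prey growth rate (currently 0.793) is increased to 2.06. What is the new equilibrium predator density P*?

At the interior fixed point, setting dV/dt = 0 with V > 0 fixes P* = (prey growth rate)/(VP coefficient) — independent of the other coefficients.
With the change, P* = 2.06/0.0325 = 63.4; it rises from 24.4.

P* ≈ 63.4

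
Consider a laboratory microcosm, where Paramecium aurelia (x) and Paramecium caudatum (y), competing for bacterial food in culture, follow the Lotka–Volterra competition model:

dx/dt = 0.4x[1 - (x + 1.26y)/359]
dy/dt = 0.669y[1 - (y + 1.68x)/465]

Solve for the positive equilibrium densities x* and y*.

Setting both brackets to zero gives the nullclines x + 1.26y = 359 and 1.68x + y = 465.
Substituting y = 465 - 1.68x into the first: x(1 - 1.26·1.68) = 359 - 1.26·465.
So x* = -227/-1.12 = 203, and then y* = 465 - 1.68·203 = 124.

x* ≈ 203, y* ≈ 124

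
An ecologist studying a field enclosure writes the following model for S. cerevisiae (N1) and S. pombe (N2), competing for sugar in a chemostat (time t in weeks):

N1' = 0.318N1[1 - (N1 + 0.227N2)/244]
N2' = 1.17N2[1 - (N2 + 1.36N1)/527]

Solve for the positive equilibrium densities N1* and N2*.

N1* ≈ 180, N2* ≈ 282

Setting both brackets to zero gives the nullclines N1 + 0.227N2 = 244 and 1.36N1 + N2 = 527.
Substituting N2 = 527 - 1.36N1 into the first: N1(1 - 0.227·1.36) = 244 - 0.227·527.
So N1* = 124/0.691 = 180, and then N2* = 527 - 1.36·180 = 282.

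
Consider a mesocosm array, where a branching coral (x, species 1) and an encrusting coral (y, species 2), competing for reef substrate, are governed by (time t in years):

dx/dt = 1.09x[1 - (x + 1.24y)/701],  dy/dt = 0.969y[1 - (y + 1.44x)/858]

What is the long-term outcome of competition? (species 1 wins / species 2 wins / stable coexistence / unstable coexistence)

Compare the nullcline intercepts: K1/α12 = 701/1.24 = 565 < K2 = 858; K2/α21 = 858/1.44 = 596 < K1 = 701.
Since both are reversed, neither can invade when rare; the interior point is a saddle.

unstable coexistence (outcome depends on initial conditions)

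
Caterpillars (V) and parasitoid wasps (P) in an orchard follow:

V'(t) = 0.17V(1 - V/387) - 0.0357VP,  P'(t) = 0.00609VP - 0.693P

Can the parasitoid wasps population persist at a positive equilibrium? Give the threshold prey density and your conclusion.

The predator equation gives dP/dt > 0 only when V > 0.693/0.00609 = 114.
Without the predator, V → K = 387. Since 387 > 114, the predator can invade and persist.

Threshold V = 114; K > 114, so yes, the predator persists.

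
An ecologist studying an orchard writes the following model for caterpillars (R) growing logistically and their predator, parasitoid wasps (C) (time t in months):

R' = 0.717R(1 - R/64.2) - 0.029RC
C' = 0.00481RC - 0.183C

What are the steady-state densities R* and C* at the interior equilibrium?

R* ≈ 38, C* ≈ 10.1

From dC/dt = 0 with C > 0: 0.00481R* = 0.183, so R* = 38.
Substitute into dR/dt = 0: 0.717(1 - 38/64.2) = 0.029C*.
The bracket is 0.407, giving C* = 0.292/0.029 = 10.1.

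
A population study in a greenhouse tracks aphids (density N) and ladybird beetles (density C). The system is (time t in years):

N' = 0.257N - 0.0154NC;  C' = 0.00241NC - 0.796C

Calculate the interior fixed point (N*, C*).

Set dC/dt = 0 with C > 0: 0.00241N - 0.796 = 0, so N* = 0.796/0.00241 = 330.
Set dN/dt = 0 with N > 0: 0.257 - 0.0154C = 0, so C* = 0.257/0.0154 = 16.7.

N* ≈ 330, C* ≈ 16.7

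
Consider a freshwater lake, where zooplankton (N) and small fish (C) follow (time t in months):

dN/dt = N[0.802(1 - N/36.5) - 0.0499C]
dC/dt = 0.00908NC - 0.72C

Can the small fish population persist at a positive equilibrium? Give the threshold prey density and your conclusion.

The predator equation gives dC/dt > 0 only when N > 0.72/0.00908 = 79.3.
Without the predator, N → K = 36.5. Since 36.5 < 79.3, the predator cannot invade.

Threshold N = 79.3; K < 79.3, so no, the predator goes extinct.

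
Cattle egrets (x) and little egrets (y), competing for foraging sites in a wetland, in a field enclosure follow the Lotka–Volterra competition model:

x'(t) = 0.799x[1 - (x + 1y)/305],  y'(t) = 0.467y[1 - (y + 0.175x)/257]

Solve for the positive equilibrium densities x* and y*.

x* ≈ 58.2, y* ≈ 247

Setting both brackets to zero gives the nullclines x + 1y = 305 and 0.175x + y = 257.
Substituting y = 257 - 0.175x into the first: x(1 - 1·0.175) = 305 - 1·257.
So x* = 48/0.825 = 58.2, and then y* = 257 - 0.175·58.2 = 247.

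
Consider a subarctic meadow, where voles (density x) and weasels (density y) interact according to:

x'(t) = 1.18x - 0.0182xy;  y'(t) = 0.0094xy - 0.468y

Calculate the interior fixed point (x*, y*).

Set dy/dt = 0 with y > 0: 0.0094x - 0.468 = 0, so x* = 0.468/0.0094 = 49.8.
Set dx/dt = 0 with x > 0: 1.18 - 0.0182y = 0, so y* = 1.18/0.0182 = 64.8.

x* ≈ 49.8, y* ≈ 64.8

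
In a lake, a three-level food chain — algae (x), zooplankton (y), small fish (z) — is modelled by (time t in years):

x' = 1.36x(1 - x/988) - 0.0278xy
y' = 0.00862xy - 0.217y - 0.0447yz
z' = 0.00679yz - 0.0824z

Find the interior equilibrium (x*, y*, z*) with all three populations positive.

x* ≈ 743, y* ≈ 12.1, z* ≈ 138

From dz/dt = 0: 0.00679y* = 0.0824, so y* = 12.1.
From dx/dt = 0: 1.36(1 - x*/988) = 0.0278·12.1, giving x* = 988·(1 - 0.248) = 743.
From dy/dt = 0: 0.00862·743 - 0.217 = 0.0447z*, so z* = 6.19/0.0447 = 138.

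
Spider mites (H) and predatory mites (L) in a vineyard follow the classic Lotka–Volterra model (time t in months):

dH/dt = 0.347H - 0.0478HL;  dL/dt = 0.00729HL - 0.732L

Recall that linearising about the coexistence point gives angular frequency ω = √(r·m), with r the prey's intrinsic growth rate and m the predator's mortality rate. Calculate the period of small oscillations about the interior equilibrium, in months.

Here r = 0.347 and m = 0.732, so r·m = 0.254.
ω = √0.254 = 0.504 per month, hence T = 2π/ω ≈ 12.5 months.

T ≈ 12.5 months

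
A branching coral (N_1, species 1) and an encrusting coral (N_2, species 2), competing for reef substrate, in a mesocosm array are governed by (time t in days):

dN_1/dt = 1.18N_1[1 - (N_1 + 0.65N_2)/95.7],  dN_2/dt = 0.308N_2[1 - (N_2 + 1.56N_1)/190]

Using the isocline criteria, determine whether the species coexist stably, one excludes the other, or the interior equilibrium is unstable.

Compare the nullcline intercepts: K1/α12 = 95.7/0.65 = 147 < K2 = 190; K2/α21 = 190/1.56 = 122 > K1 = 95.7.
Since the inequalities point opposite ways, species 2 can invade but species 1 cannot.

species 2 excludes species 1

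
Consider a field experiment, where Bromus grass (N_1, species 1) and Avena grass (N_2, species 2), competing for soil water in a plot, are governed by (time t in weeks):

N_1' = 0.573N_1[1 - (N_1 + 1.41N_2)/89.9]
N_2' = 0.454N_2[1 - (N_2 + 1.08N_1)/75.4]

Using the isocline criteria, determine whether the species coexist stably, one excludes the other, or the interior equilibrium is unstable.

Compare the nullcline intercepts: K1/α12 = 89.9/1.41 = 63.8 < K2 = 75.4; K2/α21 = 75.4/1.08 = 69.8 < K1 = 89.9.
Since both are reversed, neither can invade when rare; the interior point is a saddle.

unstable coexistence (outcome depends on initial conditions)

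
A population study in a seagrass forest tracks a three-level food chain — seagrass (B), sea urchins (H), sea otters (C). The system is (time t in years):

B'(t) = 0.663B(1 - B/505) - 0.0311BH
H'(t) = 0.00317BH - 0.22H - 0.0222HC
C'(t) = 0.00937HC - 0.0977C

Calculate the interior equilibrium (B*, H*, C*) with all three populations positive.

From dC/dt = 0: 0.00937H* = 0.0977, so H* = 10.4.
From dB/dt = 0: 0.663(1 - B*/505) = 0.0311·10.4, giving B* = 505·(1 - 0.489) = 258.
From dH/dt = 0: 0.00317·258 - 0.22 = 0.0222C*, so C* = 0.598/0.0222 = 26.9.

B* ≈ 258, H* ≈ 10.4, C* ≈ 26.9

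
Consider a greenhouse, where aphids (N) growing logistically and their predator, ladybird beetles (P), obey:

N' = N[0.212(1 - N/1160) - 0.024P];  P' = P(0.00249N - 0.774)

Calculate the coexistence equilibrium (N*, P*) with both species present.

From dP/dt = 0 with P > 0: 0.00249N* = 0.774, so N* = 311.
Substitute into dN/dt = 0: 0.212(1 - 311/1160) = 0.024P*.
The bracket is 0.732, giving P* = 0.155/0.024 = 6.47.

N* ≈ 311, P* ≈ 6.47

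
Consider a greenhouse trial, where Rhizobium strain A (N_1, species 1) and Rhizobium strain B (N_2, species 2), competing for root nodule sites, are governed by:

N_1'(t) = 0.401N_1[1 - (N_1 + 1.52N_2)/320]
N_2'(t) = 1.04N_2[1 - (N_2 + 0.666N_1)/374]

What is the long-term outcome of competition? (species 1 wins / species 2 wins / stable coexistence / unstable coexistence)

species 2 excludes species 1

Compare the nullcline intercepts: K1/α12 = 320/1.52 = 211 < K2 = 374; K2/α21 = 374/0.666 = 562 > K1 = 320.
Since the inequalities point opposite ways, species 2 can invade but species 1 cannot.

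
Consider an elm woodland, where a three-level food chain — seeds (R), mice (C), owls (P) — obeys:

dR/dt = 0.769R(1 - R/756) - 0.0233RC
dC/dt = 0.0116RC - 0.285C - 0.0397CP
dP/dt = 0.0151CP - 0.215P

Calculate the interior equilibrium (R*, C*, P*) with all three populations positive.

R* ≈ 430, C* ≈ 14.2, P* ≈ 118

From dP/dt = 0: 0.0151C* = 0.215, so C* = 14.2.
From dR/dt = 0: 0.769(1 - R*/756) = 0.0233·14.2, giving R* = 756·(1 - 0.431) = 430.
From dC/dt = 0: 0.0116·430 - 0.285 = 0.0397P*, so P* = 4.7/0.0397 = 118.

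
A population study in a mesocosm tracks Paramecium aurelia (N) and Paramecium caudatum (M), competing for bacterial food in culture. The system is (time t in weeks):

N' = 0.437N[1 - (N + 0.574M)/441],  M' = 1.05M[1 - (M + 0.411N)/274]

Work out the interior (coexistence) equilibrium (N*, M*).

Setting both brackets to zero gives the nullclines N + 0.574M = 441 and 0.411N + M = 274.
Substituting M = 274 - 0.411N into the first: N(1 - 0.574·0.411) = 441 - 0.574·274.
So N* = 284/0.764 = 371, and then M* = 274 - 0.411·371 = 121.

N* ≈ 371, M* ≈ 121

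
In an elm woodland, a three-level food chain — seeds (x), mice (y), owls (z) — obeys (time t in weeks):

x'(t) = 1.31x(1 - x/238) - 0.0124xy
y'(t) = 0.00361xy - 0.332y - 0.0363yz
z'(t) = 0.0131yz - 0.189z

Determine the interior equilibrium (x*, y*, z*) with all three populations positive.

From dz/dt = 0: 0.0131y* = 0.189, so y* = 14.4.
From dx/dt = 0: 1.31(1 - x*/238) = 0.0124·14.4, giving x* = 238·(1 - 0.137) = 205.
From dy/dt = 0: 0.00361·205 - 0.332 = 0.0363z*, so z* = 0.41/0.0363 = 11.3.

x* ≈ 205, y* ≈ 14.4, z* ≈ 11.3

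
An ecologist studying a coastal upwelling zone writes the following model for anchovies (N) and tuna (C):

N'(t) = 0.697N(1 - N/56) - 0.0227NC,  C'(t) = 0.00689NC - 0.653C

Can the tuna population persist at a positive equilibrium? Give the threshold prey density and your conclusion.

The predator equation gives dC/dt > 0 only when N > 0.653/0.00689 = 94.8.
Without the predator, N → K = 56. Since 56 < 94.8, the predator cannot invade.

Threshold N = 94.8; K < 94.8, so no, the predator goes extinct.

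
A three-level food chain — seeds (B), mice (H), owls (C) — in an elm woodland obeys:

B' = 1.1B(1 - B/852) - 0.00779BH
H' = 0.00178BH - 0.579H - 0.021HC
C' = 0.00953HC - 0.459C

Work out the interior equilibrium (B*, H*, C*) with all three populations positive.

B* ≈ 561, H* ≈ 48.2, C* ≈ 20

From dC/dt = 0: 0.00953H* = 0.459, so H* = 48.2.
From dB/dt = 0: 1.1(1 - B*/852) = 0.00779·48.2, giving B* = 852·(1 - 0.341) = 561.
From dH/dt = 0: 0.00178·561 - 0.579 = 0.021C*, so C* = 0.42/0.021 = 20.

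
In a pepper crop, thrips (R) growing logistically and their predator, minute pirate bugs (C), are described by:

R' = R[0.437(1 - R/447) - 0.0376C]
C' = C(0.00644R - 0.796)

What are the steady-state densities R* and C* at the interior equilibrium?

From dC/dt = 0 with C > 0: 0.00644R* = 0.796, so R* = 124.
Substitute into dR/dt = 0: 0.437(1 - 124/447) = 0.0376C*.
The bracket is 0.723, giving C* = 0.316/0.0376 = 8.41.

R* ≈ 124, C* ≈ 8.41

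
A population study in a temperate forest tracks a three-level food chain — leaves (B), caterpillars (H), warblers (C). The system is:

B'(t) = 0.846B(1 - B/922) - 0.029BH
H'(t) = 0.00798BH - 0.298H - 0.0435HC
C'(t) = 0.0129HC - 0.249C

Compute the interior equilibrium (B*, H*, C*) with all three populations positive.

B* ≈ 312, H* ≈ 19.3, C* ≈ 50.4

From dC/dt = 0: 0.0129H* = 0.249, so H* = 19.3.
From dB/dt = 0: 0.846(1 - B*/922) = 0.029·19.3, giving B* = 922·(1 - 0.662) = 312.
From dH/dt = 0: 0.00798·312 - 0.298 = 0.0435C*, so C* = 2.19/0.0435 = 50.4.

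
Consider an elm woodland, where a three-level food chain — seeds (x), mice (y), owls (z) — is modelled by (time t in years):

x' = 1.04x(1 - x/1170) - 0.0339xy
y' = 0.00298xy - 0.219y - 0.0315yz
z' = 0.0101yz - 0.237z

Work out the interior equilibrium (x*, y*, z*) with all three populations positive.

x* ≈ 275, y* ≈ 23.5, z* ≈ 19.1

From dz/dt = 0: 0.0101y* = 0.237, so y* = 23.5.
From dx/dt = 0: 1.04(1 - x*/1170) = 0.0339·23.5, giving x* = 1170·(1 - 0.765) = 275.
From dy/dt = 0: 0.00298·275 - 0.219 = 0.0315z*, so z* = 0.601/0.0315 = 19.1.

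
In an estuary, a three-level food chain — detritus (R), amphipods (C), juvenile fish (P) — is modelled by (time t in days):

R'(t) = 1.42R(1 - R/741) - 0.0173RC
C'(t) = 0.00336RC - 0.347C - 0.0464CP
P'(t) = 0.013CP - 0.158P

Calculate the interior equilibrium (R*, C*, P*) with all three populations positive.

R* ≈ 631, C* ≈ 12.2, P* ≈ 38.2

From dP/dt = 0: 0.013C* = 0.158, so C* = 12.2.
From dR/dt = 0: 1.42(1 - R*/741) = 0.0173·12.2, giving R* = 741·(1 - 0.148) = 631.
From dC/dt = 0: 0.00336·631 - 0.347 = 0.0464P*, so P* = 1.77/0.0464 = 38.2.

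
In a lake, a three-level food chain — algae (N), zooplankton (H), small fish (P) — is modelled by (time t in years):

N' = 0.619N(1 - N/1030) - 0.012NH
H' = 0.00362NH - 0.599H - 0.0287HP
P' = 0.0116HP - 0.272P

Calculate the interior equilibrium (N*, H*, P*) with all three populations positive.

From dP/dt = 0: 0.0116H* = 0.272, so H* = 23.4.
From dN/dt = 0: 0.619(1 - N*/1030) = 0.012·23.4, giving N* = 1030·(1 - 0.455) = 562.
From dH/dt = 0: 0.00362·562 - 0.599 = 0.0287P*, so P* = 1.43/0.0287 = 50.

N* ≈ 562, H* ≈ 23.4, P* ≈ 50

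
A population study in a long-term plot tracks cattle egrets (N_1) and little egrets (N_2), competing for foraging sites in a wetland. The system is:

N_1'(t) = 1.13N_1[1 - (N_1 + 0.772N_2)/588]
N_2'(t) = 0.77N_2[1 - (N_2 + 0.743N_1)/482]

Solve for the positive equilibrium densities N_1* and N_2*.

Setting both brackets to zero gives the nullclines N_1 + 0.772N_2 = 588 and 0.743N_1 + N_2 = 482.
Substituting N_2 = 482 - 0.743N_1 into the first: N_1(1 - 0.772·0.743) = 588 - 0.772·482.
So N_1* = 216/0.426 = 506, and then N_2* = 482 - 0.743·506 = 106.

N_1* ≈ 506, N_2* ≈ 106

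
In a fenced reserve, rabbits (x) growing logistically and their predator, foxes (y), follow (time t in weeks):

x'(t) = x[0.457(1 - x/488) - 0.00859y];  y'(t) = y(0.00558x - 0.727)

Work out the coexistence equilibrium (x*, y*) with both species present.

From dy/dt = 0 with y > 0: 0.00558x* = 0.727, so x* = 130.
Substitute into dx/dt = 0: 0.457(1 - 130/488) = 0.00859y*.
The bracket is 0.733, giving y* = 0.335/0.00859 = 39.

x* ≈ 130, y* ≈ 39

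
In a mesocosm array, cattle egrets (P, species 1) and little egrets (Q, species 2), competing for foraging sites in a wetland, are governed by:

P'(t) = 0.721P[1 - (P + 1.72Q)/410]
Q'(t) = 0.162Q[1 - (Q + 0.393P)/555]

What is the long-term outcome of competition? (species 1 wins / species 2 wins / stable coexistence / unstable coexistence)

Compare the nullcline intercepts: K1/α12 = 410/1.72 = 238 < K2 = 555; K2/α21 = 555/0.393 = 1410 > K1 = 410.
Since the inequalities point opposite ways, species 2 can invade but species 1 cannot.

species 2 excludes species 1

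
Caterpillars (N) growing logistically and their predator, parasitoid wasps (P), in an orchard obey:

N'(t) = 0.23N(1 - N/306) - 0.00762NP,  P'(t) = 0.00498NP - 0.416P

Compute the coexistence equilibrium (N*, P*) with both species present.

From dP/dt = 0 with P > 0: 0.00498N* = 0.416, so N* = 83.5.
Substitute into dN/dt = 0: 0.23(1 - 83.5/306) = 0.00762P*.
The bracket is 0.727, giving P* = 0.167/0.00762 = 21.9.

N* ≈ 83.5, P* ≈ 21.9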